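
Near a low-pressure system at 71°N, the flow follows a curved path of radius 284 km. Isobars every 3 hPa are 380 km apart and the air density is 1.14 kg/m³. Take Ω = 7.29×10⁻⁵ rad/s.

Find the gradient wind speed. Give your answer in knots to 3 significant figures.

8.76 knots

Coriolis parameter at 71°N:
f = 2Ω sin φ = 2 × 7.29×10⁻⁵ × sin 71° = 1.38×10⁻⁴ s⁻¹
Pressure gradient: |∂P/∂n| = 300 Pa / 380000 m = 7.89×10⁻⁴ Pa/m
Geostrophic speed: V_g = |∂P/∂n|/(fρ) = 7.89×10⁻⁴/(1.38×10⁻⁴ × 1.14) = 5.02 m/s
Around a low, centrifugal force acts outward with Coriolis, so pressure-gradient force balances both:
(1/ρ)|∂P/∂n| = fV + V²/R  →  V² + fR·V − fR·V_g = 0
With fR = 1.38×10⁻⁴ × 284×10³ m = 39.2 m/s:
V = [−fR + √((fR)² + 4 fR V_g)]/2 = [−39.2 + √(39.2² + 4×39.2×5.02)]/2 = 4.51 m/s
Subgeostrophic (V < V_g = 5.02 m/s), as expected around a low.
Converting: 4.51 m/s × 1.944 = 8.76 knots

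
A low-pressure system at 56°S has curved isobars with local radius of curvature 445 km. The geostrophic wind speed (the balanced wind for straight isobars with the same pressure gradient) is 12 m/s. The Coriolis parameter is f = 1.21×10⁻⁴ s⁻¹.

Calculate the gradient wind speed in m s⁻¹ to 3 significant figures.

10.1 m s⁻¹

Around a low, centrifugal force acts outward with Coriolis, so pressure-gradient force balances both:
(1/ρ)|∂P/∂n| = fV + V²/R  →  V² + fR·V − fR·V_g = 0
With fR = 1.21×10⁻⁴ × 445×10³ m = 53.8 m/s:
V = [−fR + √((fR)² + 4 fR V_g)]/2 = [−53.8 + √(53.8² + 4×53.8×12)]/2 = 10.1 m/s
Subgeostrophic (V < V_g = 12 m/s), as expected around a low.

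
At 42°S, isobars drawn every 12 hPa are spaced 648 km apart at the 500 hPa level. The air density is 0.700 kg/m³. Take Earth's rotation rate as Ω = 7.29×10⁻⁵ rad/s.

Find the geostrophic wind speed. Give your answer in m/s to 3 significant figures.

Coriolis parameter at 42°S:
f = 2Ω sin φ = 2 × 7.29×10⁻⁵ × sin 42° = 9.76×10⁻⁵ s⁻¹
Pressure gradient: |∂P/∂n| = 1200 Pa / 648000 m = 1.85×10⁻³ Pa/m
Geostrophic balance (pressure-gradient force = Coriolis force):
V_g = (1/(fρ)) |∂P/∂n| = 1.85×10⁻³ / (9.76×10⁻⁵ × 0.700) = 27.1 m/s

27.1 m/s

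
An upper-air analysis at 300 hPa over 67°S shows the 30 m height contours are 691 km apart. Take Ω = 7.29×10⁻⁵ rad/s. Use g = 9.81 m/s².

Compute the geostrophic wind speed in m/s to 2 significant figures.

Coriolis parameter at 67°S:
f = 2Ω sin φ = 2 × 7.29×10⁻⁵ × sin 67° = 1.34×10⁻⁴ s⁻¹
Height gradient: |∂Z/∂n| = 30 m / 691000 m = 4.34×10⁻⁵
On a pressure surface, geostrophic balance gives V_g = (g/f)|∂Z/∂n|:
V_g = 9.81 × 4.34×10⁻⁵ / 1.34×10⁻⁴ = 3.17 m/s

3.2 m/s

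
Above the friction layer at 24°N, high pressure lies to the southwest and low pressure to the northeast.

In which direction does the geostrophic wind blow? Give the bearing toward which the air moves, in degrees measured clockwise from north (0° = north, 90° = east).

The pressure-gradient force points toward the northeast (bearing 045°).
Geostrophic balance: in the Northern Hemisphere the Coriolis force deflects motion to the right, so the geostrophic wind blows 90° to the right of the pressure-gradient force (low pressure on the left).
Rotating 045° by 90° clockwise gives 135° — the wind blows toward the southeast.

135°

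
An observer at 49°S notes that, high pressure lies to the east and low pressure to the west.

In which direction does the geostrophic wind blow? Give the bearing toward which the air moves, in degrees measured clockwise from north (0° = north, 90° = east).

The pressure-gradient force points toward the west (bearing 270°).
Geostrophic balance: in the Southern Hemisphere the Coriolis force deflects motion to the left, so the geostrophic wind blows 90° to the left of the pressure-gradient force (low pressure on the right).
Rotating 270° by 90° counterclockwise gives 180° — the wind blows toward the south.

180°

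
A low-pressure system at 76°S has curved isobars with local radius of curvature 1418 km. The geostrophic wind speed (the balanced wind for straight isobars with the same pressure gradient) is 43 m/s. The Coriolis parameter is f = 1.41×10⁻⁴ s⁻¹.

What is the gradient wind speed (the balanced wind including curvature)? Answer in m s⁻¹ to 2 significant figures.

36 m s⁻¹

Around a low, centrifugal force acts outward with Coriolis, so pressure-gradient force balances both:
(1/ρ)|∂P/∂n| = fV + V²/R  →  V² + fR·V − fR·V_g = 0
With fR = 1.41×10⁻⁴ × 1418×10³ m = 200 m/s:
V = [−fR + √((fR)² + 4 fR V_g)]/2 = [−200 + √(200² + 4×200×43)]/2 = 36.4 m/s
Subgeostrophic (V < V_g = 43 m/s), as expected around a low.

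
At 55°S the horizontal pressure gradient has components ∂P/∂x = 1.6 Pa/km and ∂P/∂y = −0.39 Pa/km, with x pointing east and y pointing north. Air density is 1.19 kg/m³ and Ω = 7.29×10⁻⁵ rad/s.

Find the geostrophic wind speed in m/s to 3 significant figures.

11.6 m/s

Coriolis parameter at 55°S:
f = 2Ω sin φ = 2 × 7.29×10⁻⁵ × sin 55° = 1.19×10⁻⁴ s⁻¹
In the Southern Hemisphere f is negative: f = −1.19×10⁻⁴ s⁻¹.
Component geostrophic relations (x east, y north):
u_g = −(1/(fρ)) ∂P/∂y,  v_g = (1/(fρ)) ∂P/∂x
u_g = −(−0.39×10⁻³)/(−1.19×10⁻⁴ × 1.19) = −2.74 m/s;  v_g = (1.6×10⁻³)/(−1.19×10⁻⁴ × 1.19) = −11.3 m/s
|V_g| = √(u_g² + v_g²) = 11.6 m/s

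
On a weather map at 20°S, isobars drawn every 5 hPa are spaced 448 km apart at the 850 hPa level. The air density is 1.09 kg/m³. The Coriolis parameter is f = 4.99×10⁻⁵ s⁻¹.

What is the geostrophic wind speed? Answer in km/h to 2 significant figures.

Pressure gradient: |∂P/∂n| = 500 Pa / 448000 m = 1.12×10⁻³ Pa/m
Geostrophic balance (pressure-gradient force = Coriolis force):
V_g = (1/(fρ)) |∂P/∂n| = 1.12×10⁻³ / (4.99×10⁻⁵ × 1.09) = 20.5 m/s
Converting: 20.5 m/s × 3.6 = 74 km/h

74 km/h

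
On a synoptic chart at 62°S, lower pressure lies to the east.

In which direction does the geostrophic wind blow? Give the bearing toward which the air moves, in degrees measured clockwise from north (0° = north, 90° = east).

The pressure-gradient force points toward the east (bearing 090°).
Geostrophic balance: in the Southern Hemisphere the Coriolis force deflects motion to the left, so the geostrophic wind blows 90° to the left of the pressure-gradient force (low pressure on the right).
Rotating 090° by 90° counterclockwise gives 000° — the wind blows toward the north.

000°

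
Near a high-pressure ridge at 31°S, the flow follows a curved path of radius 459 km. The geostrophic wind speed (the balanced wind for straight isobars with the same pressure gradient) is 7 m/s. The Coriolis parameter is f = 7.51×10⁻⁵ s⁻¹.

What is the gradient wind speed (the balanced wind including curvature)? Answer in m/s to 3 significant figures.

Around a high, pressure-gradient force acts outward with centrifugal, so Coriolis balances both:
fV = (1/ρ)|∂P/∂n| + V²/R  →  V² − fR·V + fR·V_g = 0
With fR = 7.51×10⁻⁵ × 459×10³ m = 34.5 m/s:
V = [fR − √((fR)² − 4 fR V_g)]/2 = [34.5 − √(34.5² − 4×34.5×7)]/2 = 9.77 m/s
Supergeostrophic (V > V_g = 7 m/s), as expected around a high.

9.77 m/s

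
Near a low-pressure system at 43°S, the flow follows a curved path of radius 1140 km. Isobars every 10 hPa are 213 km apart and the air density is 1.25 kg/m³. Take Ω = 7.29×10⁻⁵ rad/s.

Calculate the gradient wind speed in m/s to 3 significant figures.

Coriolis parameter at 43°S:
f = 2Ω sin φ = 2 × 7.29×10⁻⁵ × sin 43° = 9.94×10⁻⁵ s⁻¹
Pressure gradient: |∂P/∂n| = 1000 Pa / 213000 m = 4.69×10⁻³ Pa/m
Geostrophic speed: V_g = |∂P/∂n|/(fρ) = 4.69×10⁻³/(9.94×10⁻⁵ × 1.25) = 37.8 m/s
Around a low, centrifugal force acts outward with Coriolis, so pressure-gradient force balances both:
(1/ρ)|∂P/∂n| = fV + V²/R  →  V² + fR·V − fR·V_g = 0
With fR = 9.94×10⁻⁵ × 1140×10³ m = 113 m/s:
V = [−fR + √((fR)² + 4 fR V_g)]/2 = [−113 + √(113² + 4×113×37.8)]/2 = 29.9 m/s
Subgeostrophic (V < V_g = 37.8 m/s), as expected around a low.

29.9 m/s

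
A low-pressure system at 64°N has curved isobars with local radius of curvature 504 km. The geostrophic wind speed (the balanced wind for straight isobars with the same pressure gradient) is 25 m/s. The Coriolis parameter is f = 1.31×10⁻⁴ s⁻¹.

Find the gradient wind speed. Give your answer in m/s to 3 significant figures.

19.3 m/s

Around a low, centrifugal force acts outward with Coriolis, so pressure-gradient force balances both:
(1/ρ)|∂P/∂n| = fV + V²/R  →  V² + fR·V − fR·V_g = 0
With fR = 1.31×10⁻⁴ × 504×10³ m = 66.0 m/s:
V = [−fR + √((fR)² + 4 fR V_g)]/2 = [−66.0 + √(66.0² + 4×66.0×25)]/2 = 19.3 m/s
Subgeostrophic (V < V_g = 25 m/s), as expected around a low.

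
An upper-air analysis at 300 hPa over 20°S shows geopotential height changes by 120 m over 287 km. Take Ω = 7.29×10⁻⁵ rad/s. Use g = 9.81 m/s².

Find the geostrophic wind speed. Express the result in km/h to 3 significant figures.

Coriolis parameter at 20°S:
f = 2Ω sin φ = 2 × 7.29×10⁻⁵ × sin 20° = 4.99×10⁻⁵ s⁻¹
Height gradient: |∂Z/∂n| = 120 m / 287000 m = 4.18×10⁻⁴
On a pressure surface, geostrophic balance gives V_g = (g/f)|∂Z/∂n|:
V_g = 9.81 × 4.18×10⁻⁴ / 4.99×10⁻⁵ = 82.3 m/s
Converting: 82.3 m/s × 3.6 = 296 km/h

296 km/h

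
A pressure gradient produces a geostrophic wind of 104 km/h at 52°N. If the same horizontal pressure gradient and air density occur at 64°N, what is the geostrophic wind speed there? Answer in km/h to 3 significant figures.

With the same pressure gradient and density, V_g ∝ 1/f ∝ 1/sin φ.
V₂ = V₁ · sin φ₁ / sin φ₂ = 104 × sin 52° / sin 64°
V₂ = 104 × 0.7880/0.8988 = 91.2 km/h

91.2 km/h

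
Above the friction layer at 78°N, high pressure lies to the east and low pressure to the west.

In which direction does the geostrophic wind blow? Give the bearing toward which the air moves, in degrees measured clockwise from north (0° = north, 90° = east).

000°

The pressure-gradient force points toward the west (bearing 270°).
Geostrophic balance: in the Northern Hemisphere the Coriolis force deflects motion to the right, so the geostrophic wind blows 90° to the right of the pressure-gradient force (low pressure on the left).
Rotating 270° by 90° clockwise gives 000° — the wind blows toward the north.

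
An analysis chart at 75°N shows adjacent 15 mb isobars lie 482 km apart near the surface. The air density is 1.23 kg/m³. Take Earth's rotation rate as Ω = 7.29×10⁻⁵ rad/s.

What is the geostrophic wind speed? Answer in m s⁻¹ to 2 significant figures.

18 m s⁻¹

Coriolis parameter at 75°N:
f = 2Ω sin φ = 2 × 7.29×10⁻⁵ × sin 75° = 1.41×10⁻⁴ s⁻¹
Pressure gradient: |∂P/∂n| = 1500 Pa / 482000 m = 3.11×10⁻³ Pa/m
Geostrophic balance (pressure-gradient force = Coriolis force):
V_g = (1/(fρ)) |∂P/∂n| = 3.11×10⁻³ / (1.41×10⁻⁴ × 1.23) = 18.0 m/s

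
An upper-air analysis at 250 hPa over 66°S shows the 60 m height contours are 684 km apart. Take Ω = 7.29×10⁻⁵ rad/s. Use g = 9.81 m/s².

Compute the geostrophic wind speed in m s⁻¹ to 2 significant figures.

6.5 m s⁻¹

Coriolis parameter at 66°S:
f = 2Ω sin φ = 2 × 7.29×10⁻⁵ × sin 66° = 1.33×10⁻⁴ s⁻¹
Height gradient: |∂Z/∂n| = 60 m / 684000 m = 8.77×10⁻⁵
On a pressure surface, geostrophic balance gives V_g = (g/f)|∂Z/∂n|:
V_g = 9.81 × 8.77×10⁻⁵ / 1.33×10⁻⁴ = 6.46 m/s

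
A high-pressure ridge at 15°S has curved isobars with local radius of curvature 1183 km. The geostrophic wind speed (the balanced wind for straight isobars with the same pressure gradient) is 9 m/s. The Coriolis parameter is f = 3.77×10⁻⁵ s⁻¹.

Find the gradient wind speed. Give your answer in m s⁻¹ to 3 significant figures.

Around a high, pressure-gradient force acts outward with centrifugal, so Coriolis balances both:
fV = (1/ρ)|∂P/∂n| + V²/R  →  V² − fR·V + fR·V_g = 0
With fR = 3.77×10⁻⁵ × 1183×10³ m = 44.6 m/s:
V = [fR − √((fR)² − 4 fR V_g)]/2 = [44.6 − √(44.6² − 4×44.6×9)]/2 = 12.5 m/s
Supergeostrophic (V > V_g = 9 m/s), as expected around a high.

12.5 m s⁻¹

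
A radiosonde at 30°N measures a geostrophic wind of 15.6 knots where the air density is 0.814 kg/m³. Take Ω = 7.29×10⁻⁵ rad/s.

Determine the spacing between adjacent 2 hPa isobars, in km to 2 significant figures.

Coriolis parameter at 30°N:
f = 2Ω sin φ = 2 × 7.29×10⁻⁵ × sin 30° = 7.29×10⁻⁵ s⁻¹
Wind speed in SI: 15.6 knots = 8.03 m/s
Geostrophic balance rearranged: |∂P/∂n| = f ρ V_g
|∂P/∂n| = 7.29×10⁻⁵ × 0.814 × 8.03 = 4.76×10⁻⁴ Pa/m
Isobar spacing: Δn = ΔP/|∂P/∂n| = 200 Pa / 4.76×10⁻⁴ Pa/m = 419967 m ≈ 420 km

420 km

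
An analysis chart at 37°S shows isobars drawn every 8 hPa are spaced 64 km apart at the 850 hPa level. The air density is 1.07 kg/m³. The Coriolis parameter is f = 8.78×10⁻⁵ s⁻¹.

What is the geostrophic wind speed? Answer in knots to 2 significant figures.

Pressure gradient: |∂P/∂n| = 800 Pa / 64000 m = 1.25×10⁻² Pa/m
Geostrophic balance (pressure-gradient force = Coriolis force):
V_g = (1/(fρ)) |∂P/∂n| = 1.25×10⁻² / (8.78×10⁻⁵ × 1.07) = 133 m/s
Converting: 133 m/s × 1.944 = 260 knots

260 knots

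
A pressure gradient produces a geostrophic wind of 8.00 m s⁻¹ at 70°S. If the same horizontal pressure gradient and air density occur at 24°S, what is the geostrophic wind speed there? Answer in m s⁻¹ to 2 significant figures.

With the same pressure gradient and density, V_g ∝ 1/f ∝ 1/sin φ.
V₂ = V₁ · sin φ₁ / sin φ₂ = 8.00 × sin 70° / sin 24°
V₂ = 8.00 × 0.9397/0.4067 = 18 m s⁻¹

18 m s⁻¹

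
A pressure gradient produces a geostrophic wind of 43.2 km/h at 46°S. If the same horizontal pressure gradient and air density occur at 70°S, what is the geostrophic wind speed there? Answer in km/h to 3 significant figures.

33.1 km/h

With the same pressure gradient and density, V_g ∝ 1/f ∝ 1/sin φ.
V₂ = V₁ · sin φ₁ / sin φ₂ = 43.2 × sin 46° / sin 70°
V₂ = 43.2 × 0.7193/0.9397 = 33.1 km/h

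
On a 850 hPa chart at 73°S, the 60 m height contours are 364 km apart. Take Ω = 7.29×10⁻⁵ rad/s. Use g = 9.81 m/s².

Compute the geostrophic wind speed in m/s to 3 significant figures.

11.6 m/s

Coriolis parameter at 73°S:
f = 2Ω sin φ = 2 × 7.29×10⁻⁵ × sin 73° = 1.39×10⁻⁴ s⁻¹
Height gradient: |∂Z/∂n| = 60 m / 364000 m = 1.65×10⁻⁴
On a pressure surface, geostrophic balance gives V_g = (g/f)|∂Z/∂n|:
V_g = 9.81 × 1.65×10⁻⁴ / 1.39×10⁻⁴ = 11.6 m/s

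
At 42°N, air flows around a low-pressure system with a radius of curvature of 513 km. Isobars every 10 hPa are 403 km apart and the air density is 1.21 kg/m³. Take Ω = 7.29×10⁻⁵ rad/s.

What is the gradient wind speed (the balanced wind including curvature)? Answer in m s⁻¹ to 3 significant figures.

Coriolis parameter at 42°N:
f = 2Ω sin φ = 2 × 7.29×10⁻⁵ × sin 42° = 9.76×10⁻⁵ s⁻¹
Pressure gradient: |∂P/∂n| = 1000 Pa / 403000 m = 2.48×10⁻³ Pa/m
Geostrophic speed: V_g = |∂P/∂n|/(fρ) = 2.48×10⁻³/(9.76×10⁻⁵ × 1.21) = 21.0 m/s
Around a low, centrifugal force acts outward with Coriolis, so pressure-gradient force balances both:
(1/ρ)|∂P/∂n| = fV + V²/R  →  V² + fR·V − fR·V_g = 0
With fR = 9.76×10⁻⁵ × 513×10³ m = 50.0 m/s:
V = [−fR + √((fR)² + 4 fR V_g)]/2 = [−50.0 + √(50.0² + 4×50.0×21)]/2 = 15.9 m/s
Subgeostrophic (V < V_g = 21 m/s), as expected around a low.

15.9 m s⁻¹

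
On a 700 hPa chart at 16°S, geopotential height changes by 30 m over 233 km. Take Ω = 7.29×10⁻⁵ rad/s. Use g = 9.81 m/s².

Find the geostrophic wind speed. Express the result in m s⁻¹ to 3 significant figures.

31.4 m s⁻¹

Coriolis parameter at 16°S:
f = 2Ω sin φ = 2 × 7.29×10⁻⁵ × sin 16° = 4.02×10⁻⁵ s⁻¹
Height gradient: |∂Z/∂n| = 30 m / 233000 m = 1.29×10⁻⁴
On a pressure surface, geostrophic balance gives V_g = (g/f)|∂Z/∂n|:
V_g = 9.81 × 1.29×10⁻⁴ / 4.02×10⁻⁵ = 31.4 m/s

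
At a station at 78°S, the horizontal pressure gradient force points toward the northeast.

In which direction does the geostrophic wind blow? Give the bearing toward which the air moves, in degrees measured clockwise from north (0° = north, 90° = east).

315°

The pressure-gradient force points toward the northeast (bearing 045°).
Geostrophic balance: in the Southern Hemisphere the Coriolis force deflects motion to the left, so the geostrophic wind blows 90° to the left of the pressure-gradient force (low pressure on the right).
Rotating 045° by 90° counterclockwise gives 315° — the wind blows toward the northwest.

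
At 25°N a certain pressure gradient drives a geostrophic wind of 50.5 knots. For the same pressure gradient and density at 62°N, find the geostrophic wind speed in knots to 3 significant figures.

24.2 knots

With the same pressure gradient and density, V_g ∝ 1/f ∝ 1/sin φ.
V₂ = V₁ · sin φ₁ / sin φ₂ = 50.5 × sin 25° / sin 62°
V₂ = 50.5 × 0.4226/0.8829 = 24.2 knots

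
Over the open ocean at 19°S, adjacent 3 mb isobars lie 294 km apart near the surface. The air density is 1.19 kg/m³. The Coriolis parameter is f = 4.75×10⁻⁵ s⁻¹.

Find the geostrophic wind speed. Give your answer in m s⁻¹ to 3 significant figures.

18.1 m s⁻¹

Pressure gradient: |∂P/∂n| = 300 Pa / 294000 m = 1.02×10⁻³ Pa/m
Geostrophic balance (pressure-gradient force = Coriolis force):
V_g = (1/(fρ)) |∂P/∂n| = 1.02×10⁻³ / (4.75×10⁻⁵ × 1.19) = 18.1 m/s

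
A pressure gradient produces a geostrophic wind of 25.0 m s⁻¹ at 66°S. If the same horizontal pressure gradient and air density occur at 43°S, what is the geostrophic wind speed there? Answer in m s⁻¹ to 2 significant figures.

33 m s⁻¹

With the same pressure gradient and density, V_g ∝ 1/f ∝ 1/sin φ.
V₂ = V₁ · sin φ₁ / sin φ₂ = 25.0 × sin 66° / sin 43°
V₂ = 25.0 × 0.9135/0.6820 = 33 m s⁻¹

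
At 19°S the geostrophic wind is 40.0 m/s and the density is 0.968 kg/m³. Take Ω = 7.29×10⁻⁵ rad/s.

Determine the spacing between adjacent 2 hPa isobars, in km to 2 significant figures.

110 km

Coriolis parameter at 19°S:
f = 2Ω sin φ = 2 × 7.29×10⁻⁵ × sin 19° = 4.75×10⁻⁵ s⁻¹
Geostrophic balance rearranged: |∂P/∂n| = f ρ V_g
|∂P/∂n| = 4.75×10⁻⁵ × 0.968 × 40.0 = 1.84×10⁻³ Pa/m
Isobar spacing: Δn = ΔP/|∂P/∂n| = 200 Pa / 1.84×10⁻³ Pa/m = 108817 m ≈ 110 km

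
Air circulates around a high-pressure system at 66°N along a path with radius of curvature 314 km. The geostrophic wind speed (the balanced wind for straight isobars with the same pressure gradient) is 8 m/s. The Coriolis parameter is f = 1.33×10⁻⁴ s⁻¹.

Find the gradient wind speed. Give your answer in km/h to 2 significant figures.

Around a high, pressure-gradient force acts outward with centrifugal, so Coriolis balances both:
fV = (1/ρ)|∂P/∂n| + V²/R  →  V² − fR·V + fR·V_g = 0
With fR = 1.33×10⁻⁴ × 314×10³ m = 41.8 m/s:
V = [fR − √((fR)² − 4 fR V_g)]/2 = [41.8 − √(41.8² − 4×41.8×8)]/2 = 10.8 m/s
Supergeostrophic (V > V_g = 8 m/s), as expected around a high.
Converting: 10.8 m/s × 3.6 = 39 km/h

39 km/h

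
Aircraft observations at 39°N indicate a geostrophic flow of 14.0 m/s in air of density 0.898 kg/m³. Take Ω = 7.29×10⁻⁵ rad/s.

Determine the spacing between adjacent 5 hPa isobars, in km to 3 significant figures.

433 km

Coriolis parameter at 39°N:
f = 2Ω sin φ = 2 × 7.29×10⁻⁵ × sin 39° = 9.18×10⁻⁵ s⁻¹
Geostrophic balance rearranged: |∂P/∂n| = f ρ V_g
|∂P/∂n| = 9.18×10⁻⁵ × 0.898 × 14.0 = 1.15×10⁻³ Pa/m
Isobar spacing: Δn = ΔP/|∂P/∂n| = 500 Pa / 1.15×10⁻³ Pa/m = 433447 m ≈ 433 km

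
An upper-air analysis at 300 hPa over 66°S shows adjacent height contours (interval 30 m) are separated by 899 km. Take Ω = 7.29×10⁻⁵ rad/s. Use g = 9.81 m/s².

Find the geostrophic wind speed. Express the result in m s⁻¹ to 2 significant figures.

2.5 m s⁻¹

Coriolis parameter at 66°S:
f = 2Ω sin φ = 2 × 7.29×10⁻⁵ × sin 66° = 1.33×10⁻⁴ s⁻¹
Height gradient: |∂Z/∂n| = 30 m / 899000 m = 3.34×10⁻⁵
On a pressure surface, geostrophic balance gives V_g = (g/f)|∂Z/∂n|:
V_g = 9.81 × 3.34×10⁻⁵ / 1.33×10⁻⁴ = 2.46 m/s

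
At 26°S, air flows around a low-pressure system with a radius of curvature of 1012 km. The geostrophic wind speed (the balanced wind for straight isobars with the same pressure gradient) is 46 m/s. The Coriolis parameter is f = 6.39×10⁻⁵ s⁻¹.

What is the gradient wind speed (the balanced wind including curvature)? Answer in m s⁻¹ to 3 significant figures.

Around a low, centrifugal force acts outward with Coriolis, so pressure-gradient force balances both:
(1/ρ)|∂P/∂n| = fV + V²/R  →  V² + fR·V − fR·V_g = 0
With fR = 6.39×10⁻⁵ × 1012×10³ m = 64.7 m/s:
V = [−fR + √((fR)² + 4 fR V_g)]/2 = [−64.7 + √(64.7² + 4×64.7×46)]/2 = 31.1 m/s
Subgeostrophic (V < V_g = 46 m/s), as expected around a low.

31.1 m s⁻¹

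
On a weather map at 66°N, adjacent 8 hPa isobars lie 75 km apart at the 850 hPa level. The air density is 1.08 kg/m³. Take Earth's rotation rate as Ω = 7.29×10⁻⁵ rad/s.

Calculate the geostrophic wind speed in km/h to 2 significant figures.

270 km/h

Coriolis parameter at 66°N:
f = 2Ω sin φ = 2 × 7.29×10⁻⁵ × sin 66° = 1.33×10⁻⁴ s⁻¹
Pressure gradient: |∂P/∂n| = 800 Pa / 75000 m = 1.07×10⁻² Pa/m
Geostrophic balance (pressure-gradient force = Coriolis force):
V_g = (1/(fρ)) |∂P/∂n| = 1.07×10⁻² / (1.33×10⁻⁴ × 1.08) = 74.2 m/s
Converting: 74.2 m/s × 3.6 = 270 km/h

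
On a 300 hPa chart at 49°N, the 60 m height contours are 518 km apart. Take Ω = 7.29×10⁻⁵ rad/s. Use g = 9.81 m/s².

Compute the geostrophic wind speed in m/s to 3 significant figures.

Coriolis parameter at 49°N:
f = 2Ω sin φ = 2 × 7.29×10⁻⁵ × sin 49° = 1.10×10⁻⁴ s⁻¹
Height gradient: |∂Z/∂n| = 60 m / 518000 m = 1.16×10⁻⁴
On a pressure surface, geostrophic balance gives V_g = (g/f)|∂Z/∂n|:
V_g = 9.81 × 1.16×10⁻⁴ / 1.10×10⁻⁴ = 10.3 m/s

10.3 m/s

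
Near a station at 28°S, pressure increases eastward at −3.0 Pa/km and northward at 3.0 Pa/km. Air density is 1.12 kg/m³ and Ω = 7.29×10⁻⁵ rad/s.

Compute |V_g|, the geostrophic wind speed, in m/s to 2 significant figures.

Coriolis parameter at 28°S:
f = 2Ω sin φ = 2 × 7.29×10⁻⁵ × sin 28° = 6.84×10⁻⁵ s⁻¹
In the Southern Hemisphere f is negative: f = −6.84×10⁻⁵ s⁻¹.
Component geostrophic relations (x east, y north):
u_g = −(1/(fρ)) ∂P/∂y,  v_g = (1/(fρ)) ∂P/∂x
u_g = −(3.0×10⁻³)/(−6.84×10⁻⁵ × 1.12) = 39.1 m/s;  v_g = (−3.0×10⁻³)/(−6.84×10⁻⁵ × 1.12) = 39.1 m/s
|V_g| = √(u_g² + v_g²) = 55.3 m/s

55 m/s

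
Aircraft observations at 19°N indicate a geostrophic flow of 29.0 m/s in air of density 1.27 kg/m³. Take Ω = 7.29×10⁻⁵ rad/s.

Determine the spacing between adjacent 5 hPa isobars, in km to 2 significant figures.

290 km

Coriolis parameter at 19°N:
f = 2Ω sin φ = 2 × 7.29×10⁻⁵ × sin 19° = 4.75×10⁻⁵ s⁻¹
Geostrophic balance rearranged: |∂P/∂n| = f ρ V_g
|∂P/∂n| = 4.75×10⁻⁵ × 1.27 × 29.0 = 1.75×10⁻³ Pa/m
Isobar spacing: Δn = ΔP/|∂P/∂n| = 500 Pa / 1.75×10⁻³ Pa/m = 286002 m ≈ 290 km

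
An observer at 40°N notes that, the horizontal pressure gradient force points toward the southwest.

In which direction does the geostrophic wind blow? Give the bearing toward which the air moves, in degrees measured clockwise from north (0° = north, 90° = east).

315°

The pressure-gradient force points toward the southwest (bearing 225°).
Geostrophic balance: in the Northern Hemisphere the Coriolis force deflects motion to the right, so the geostrophic wind blows 90° to the right of the pressure-gradient force (low pressure on the left).
Rotating 225° by 90° clockwise gives 315° — the wind blows toward the northwest.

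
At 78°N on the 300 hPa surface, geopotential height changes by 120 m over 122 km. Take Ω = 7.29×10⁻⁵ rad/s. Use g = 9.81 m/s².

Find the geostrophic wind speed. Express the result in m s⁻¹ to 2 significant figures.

68 m s⁻¹

Coriolis parameter at 78°N:
f = 2Ω sin φ = 2 × 7.29×10⁻⁵ × sin 78° = 1.43×10⁻⁴ s⁻¹
Height gradient: |∂Z/∂n| = 120 m / 122000 m = 9.84×10⁻⁴
On a pressure surface, geostrophic balance gives V_g = (g/f)|∂Z/∂n|:
V_g = 9.81 × 9.84×10⁻⁴ / 1.43×10⁻⁴ = 67.7 m/s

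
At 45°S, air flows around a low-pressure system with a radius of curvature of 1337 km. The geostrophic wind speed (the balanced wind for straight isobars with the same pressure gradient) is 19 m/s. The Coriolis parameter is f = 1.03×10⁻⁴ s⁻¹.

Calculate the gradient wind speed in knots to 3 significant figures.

Around a low, centrifugal force acts outward with Coriolis, so pressure-gradient force balances both:
(1/ρ)|∂P/∂n| = fV + V²/R  →  V² + fR·V − fR·V_g = 0
With fR = 1.03×10⁻⁴ × 1337×10³ m = 138 m/s:
V = [−fR + √((fR)² + 4 fR V_g)]/2 = [−138 + √(138² + 4×138×19)]/2 = 16.9 m/s
Subgeostrophic (V < V_g = 19 m/s), as expected around a low.
Converting: 16.9 m/s × 1.944 = 32.9 knots

32.9 knots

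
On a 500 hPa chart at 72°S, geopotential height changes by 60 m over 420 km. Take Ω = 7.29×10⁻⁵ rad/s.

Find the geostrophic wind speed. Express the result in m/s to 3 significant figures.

10.1 m/s

Coriolis parameter at 72°S:
f = 2Ω sin φ = 2 × 7.29×10⁻⁵ × sin 72° = 1.39×10⁻⁴ s⁻¹
Height gradient: |∂Z/∂n| = 60 m / 420000 m = 1.43×10⁻⁴
On a pressure surface, geostrophic balance gives V_g = (g/f)|∂Z/∂n|:
V_g = 9.81 × 1.43×10⁻⁴ / 1.39×10⁻⁴ = 10.1 m/s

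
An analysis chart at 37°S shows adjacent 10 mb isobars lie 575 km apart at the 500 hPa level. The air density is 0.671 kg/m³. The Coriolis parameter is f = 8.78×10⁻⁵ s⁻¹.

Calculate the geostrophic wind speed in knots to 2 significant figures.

Pressure gradient: |∂P/∂n| = 1000 Pa / 575000 m = 1.74×10⁻³ Pa/m
Geostrophic balance (pressure-gradient force = Coriolis force):
V_g = (1/(fρ)) |∂P/∂n| = 1.74×10⁻³ / (8.78×10⁻⁵ × 0.671) = 29.5 m/s
Converting: 29.5 m/s × 1.944 = 57 knots

57 knots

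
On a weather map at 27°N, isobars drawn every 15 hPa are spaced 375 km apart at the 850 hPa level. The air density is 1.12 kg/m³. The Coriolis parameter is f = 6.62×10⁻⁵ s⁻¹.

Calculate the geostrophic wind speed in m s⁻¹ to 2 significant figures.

54 m s⁻¹

Pressure gradient: |∂P/∂n| = 1500 Pa / 375000 m = 4.00×10⁻³ Pa/m
Geostrophic balance (pressure-gradient force = Coriolis force):
V_g = (1/(fρ)) |∂P/∂n| = 4.00×10⁻³ / (6.62×10⁻⁵ × 1.12) = 53.9 m/s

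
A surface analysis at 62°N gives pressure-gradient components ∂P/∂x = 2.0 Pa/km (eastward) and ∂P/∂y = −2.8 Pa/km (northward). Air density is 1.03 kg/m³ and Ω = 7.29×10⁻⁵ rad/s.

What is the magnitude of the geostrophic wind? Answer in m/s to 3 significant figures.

26.0 m/s

Coriolis parameter at 62°N:
f = 2Ω sin φ = 2 × 7.29×10⁻⁵ × sin 62° = 1.29×10⁻⁴ s⁻¹
Component geostrophic relations (x east, y north):
u_g = −(1/(fρ)) ∂P/∂y,  v_g = (1/(fρ)) ∂P/∂x
u_g = −(−2.8×10⁻³)/(1.29×10⁻⁴ × 1.03) = 21.1 m/s;  v_g = (2.0×10⁻³)/(1.29×10⁻⁴ × 1.03) = 15.1 m/s
|V_g| = √(u_g² + v_g²) = 26.0 m/s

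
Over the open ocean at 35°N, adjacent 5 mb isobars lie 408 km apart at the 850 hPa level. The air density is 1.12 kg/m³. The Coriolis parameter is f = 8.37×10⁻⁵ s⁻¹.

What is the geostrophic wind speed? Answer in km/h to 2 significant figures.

Pressure gradient: |∂P/∂n| = 500 Pa / 408000 m = 1.23×10⁻³ Pa/m
Geostrophic balance (pressure-gradient force = Coriolis force):
V_g = (1/(fρ)) |∂P/∂n| = 1.23×10⁻³ / (8.37×10⁻⁵ × 1.12) = 13.1 m/s
Converting: 13.1 m/s × 3.6 = 47 km/h

47 km/h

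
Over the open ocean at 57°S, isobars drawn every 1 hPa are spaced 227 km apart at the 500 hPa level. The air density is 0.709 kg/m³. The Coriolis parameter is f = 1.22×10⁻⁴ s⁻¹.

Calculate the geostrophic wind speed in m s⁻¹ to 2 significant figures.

Pressure gradient: |∂P/∂n| = 100 Pa / 227000 m = 4.41×10⁻⁴ Pa/m
Geostrophic balance (pressure-gradient force = Coriolis force):
V_g = (1/(fρ)) |∂P/∂n| = 4.41×10⁻⁴ / (1.22×10⁻⁴ × 0.709) = 5.09 m/s

5.1 m s⁻¹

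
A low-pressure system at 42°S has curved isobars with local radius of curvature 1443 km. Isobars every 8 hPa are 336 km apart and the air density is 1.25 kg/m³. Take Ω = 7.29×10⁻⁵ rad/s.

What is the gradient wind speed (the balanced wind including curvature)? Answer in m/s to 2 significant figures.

Coriolis parameter at 42°S:
f = 2Ω sin φ = 2 × 7.29×10⁻⁵ × sin 42° = 9.76×10⁻⁵ s⁻¹
Pressure gradient: |∂P/∂n| = 800 Pa / 336000 m = 2.38×10⁻³ Pa/m
Geostrophic speed: V_g = |∂P/∂n|/(fρ) = 2.38×10⁻³/(9.76×10⁻⁵ × 1.25) = 19.5 m/s
Around a low, centrifugal force acts outward with Coriolis, so pressure-gradient force balances both:
(1/ρ)|∂P/∂n| = fV + V²/R  →  V² + fR·V − fR·V_g = 0
With fR = 9.76×10⁻⁵ × 1443×10³ m = 141 m/s:
V = [−fR + √((fR)² + 4 fR V_g)]/2 = [−141 + √(141² + 4×141×19.5)]/2 = 17.4 m/s
Subgeostrophic (V < V_g = 19.5 m/s), as expected around a low.

17 m/s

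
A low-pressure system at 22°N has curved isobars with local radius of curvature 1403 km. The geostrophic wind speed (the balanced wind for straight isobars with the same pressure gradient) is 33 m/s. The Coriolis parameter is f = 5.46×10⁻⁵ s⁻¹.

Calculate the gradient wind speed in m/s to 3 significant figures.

24.9 m/s

Around a low, centrifugal force acts outward with Coriolis, so pressure-gradient force balances both:
(1/ρ)|∂P/∂n| = fV + V²/R  →  V² + fR·V − fR·V_g = 0
With fR = 5.46×10⁻⁵ × 1403×10³ m = 76.6 m/s:
V = [−fR + √((fR)² + 4 fR V_g)]/2 = [−76.6 + √(76.6² + 4×76.6×33)]/2 = 24.9 m/s
Subgeostrophic (V < V_g = 33 m/s), as expected around a low.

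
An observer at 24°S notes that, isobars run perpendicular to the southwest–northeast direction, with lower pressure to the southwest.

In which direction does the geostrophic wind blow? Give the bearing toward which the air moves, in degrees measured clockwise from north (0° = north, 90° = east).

The pressure-gradient force points toward the southwest (bearing 225°).
Geostrophic balance: in the Southern Hemisphere the Coriolis force deflects motion to the left, so the geostrophic wind blows 90° to the left of the pressure-gradient force (low pressure on the right).
Rotating 225° by 90° counterclockwise gives 135° — the wind blows toward the southeast.

135°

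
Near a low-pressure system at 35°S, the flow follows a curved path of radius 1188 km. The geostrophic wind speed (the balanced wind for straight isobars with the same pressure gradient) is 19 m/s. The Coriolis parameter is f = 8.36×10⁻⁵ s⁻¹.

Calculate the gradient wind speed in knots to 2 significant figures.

32 knots

Around a low, centrifugal force acts outward with Coriolis, so pressure-gradient force balances both:
(1/ρ)|∂P/∂n| = fV + V²/R  →  V² + fR·V − fR·V_g = 0
With fR = 8.36×10⁻⁵ × 1188×10³ m = 99.3 m/s:
V = [−fR + √((fR)² + 4 fR V_g)]/2 = [−99.3 + √(99.3² + 4×99.3×19)]/2 = 16.3 m/s
Subgeostrophic (V < V_g = 19 m/s), as expected around a low.
Converting: 16.3 m/s × 1.944 = 32 knots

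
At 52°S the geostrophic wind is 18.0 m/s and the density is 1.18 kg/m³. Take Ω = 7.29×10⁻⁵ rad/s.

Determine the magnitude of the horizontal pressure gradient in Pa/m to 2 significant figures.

Coriolis parameter at 52°S:
f = 2Ω sin φ = 2 × 7.29×10⁻⁵ × sin 52° = 1.15×10⁻⁴ s⁻¹
Geostrophic balance rearranged: |∂P/∂n| = f ρ V_g
|∂P/∂n| = 1.15×10⁻⁴ × 1.18 × 18.0 = 2.44×10⁻³ Pa/m

2.4×10⁻³ Pa/m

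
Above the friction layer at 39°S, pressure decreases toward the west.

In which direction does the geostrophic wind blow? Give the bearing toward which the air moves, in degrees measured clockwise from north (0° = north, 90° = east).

The pressure-gradient force points toward the west (bearing 270°).
Geostrophic balance: in the Southern Hemisphere the Coriolis force deflects motion to the left, so the geostrophic wind blows 90° to the left of the pressure-gradient force (low pressure on the right).
Rotating 270° by 90° counterclockwise gives 180° — the wind blows toward the south.

180°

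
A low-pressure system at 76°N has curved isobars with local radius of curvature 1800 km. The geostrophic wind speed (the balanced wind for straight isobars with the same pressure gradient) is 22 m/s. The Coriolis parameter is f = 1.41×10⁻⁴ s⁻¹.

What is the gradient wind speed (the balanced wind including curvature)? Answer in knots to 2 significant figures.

40 knots

Around a low, centrifugal force acts outward with Coriolis, so pressure-gradient force balances both:
(1/ρ)|∂P/∂n| = fV + V²/R  →  V² + fR·V − fR·V_g = 0
With fR = 1.41×10⁻⁴ × 1800×10³ m = 254 m/s:
V = [−fR + √((fR)² + 4 fR V_g)]/2 = [−254 + √(254² + 4×254×22)]/2 = 20.4 m/s
Subgeostrophic (V < V_g = 22 m/s), as expected around a low.
Converting: 20.4 m/s × 1.944 = 40 knots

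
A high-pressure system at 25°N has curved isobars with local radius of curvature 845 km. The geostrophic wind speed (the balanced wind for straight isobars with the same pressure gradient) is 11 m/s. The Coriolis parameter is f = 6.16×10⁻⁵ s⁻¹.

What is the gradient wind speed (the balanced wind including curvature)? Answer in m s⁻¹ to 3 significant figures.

Around a high, pressure-gradient force acts outward with centrifugal, so Coriolis balances both:
fV = (1/ρ)|∂P/∂n| + V²/R  →  V² − fR·V + fR·V_g = 0
With fR = 6.16×10⁻⁵ × 845×10³ m = 52.1 m/s:
V = [fR − √((fR)² − 4 fR V_g)]/2 = [52.1 − √(52.1² − 4×52.1×11)]/2 = 15.8 m/s
Supergeostrophic (V > V_g = 11 m/s), as expected around a high.

15.8 m s⁻¹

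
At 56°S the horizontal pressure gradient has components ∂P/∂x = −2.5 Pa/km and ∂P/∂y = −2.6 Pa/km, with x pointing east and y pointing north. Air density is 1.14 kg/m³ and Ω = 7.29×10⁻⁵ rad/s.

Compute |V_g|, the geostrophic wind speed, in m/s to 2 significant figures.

Coriolis parameter at 56°S:
f = 2Ω sin φ = 2 × 7.29×10⁻⁵ × sin 56° = 1.21×10⁻⁴ s⁻¹
In the Southern Hemisphere f is negative: f = −1.21×10⁻⁴ s⁻¹.
Component geostrophic relations (x east, y north):
u_g = −(1/(fρ)) ∂P/∂y,  v_g = (1/(fρ)) ∂P/∂x
u_g = −(−2.6×10⁻³)/(−1.21×10⁻⁴ × 1.14) = −18.9 m/s;  v_g = (−2.5×10⁻³)/(−1.21×10⁻⁴ × 1.14) = 18.1 m/s
|V_g| = √(u_g² + v_g²) = 26.2 m/s

26 m/s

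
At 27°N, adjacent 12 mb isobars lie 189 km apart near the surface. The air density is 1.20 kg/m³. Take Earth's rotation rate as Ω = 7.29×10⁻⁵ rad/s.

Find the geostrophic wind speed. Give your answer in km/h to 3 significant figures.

288 km/h

Coriolis parameter at 27°N:
f = 2Ω sin φ = 2 × 7.29×10⁻⁵ × sin 27° = 6.62×10⁻⁵ s⁻¹
Pressure gradient: |∂P/∂n| = 1200 Pa / 189000 m = 6.35×10⁻³ Pa/m
Geostrophic balance (pressure-gradient force = Coriolis force):
V_g = (1/(fρ)) |∂P/∂n| = 6.35×10⁻³ / (6.62×10⁻⁵ × 1.20) = 79.9 m/s
Converting: 79.9 m/s × 3.6 = 288 km/h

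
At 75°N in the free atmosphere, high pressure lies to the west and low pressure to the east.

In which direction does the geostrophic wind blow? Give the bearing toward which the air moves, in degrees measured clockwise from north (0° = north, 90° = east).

180°

The pressure-gradient force points toward the east (bearing 090°).
Geostrophic balance: in the Northern Hemisphere the Coriolis force deflects motion to the right, so the geostrophic wind blows 90° to the right of the pressure-gradient force (low pressure on the left).
Rotating 090° by 90° clockwise gives 180° — the wind blows toward the south.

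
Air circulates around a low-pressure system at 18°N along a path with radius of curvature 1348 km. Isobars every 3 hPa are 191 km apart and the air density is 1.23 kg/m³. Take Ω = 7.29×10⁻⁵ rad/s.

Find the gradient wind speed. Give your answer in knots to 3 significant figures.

40.9 knots

Coriolis parameter at 18°N:
f = 2Ω sin φ = 2 × 7.29×10⁻⁵ × sin 18° = 4.51×10⁻⁵ s⁻¹
Pressure gradient: |∂P/∂n| = 300 Pa / 191000 m = 1.57×10⁻³ Pa/m
Geostrophic speed: V_g = |∂P/∂n|/(fρ) = 1.57×10⁻³/(4.51×10⁻⁵ × 1.23) = 28.3 m/s
Around a low, centrifugal force acts outward with Coriolis, so pressure-gradient force balances both:
(1/ρ)|∂P/∂n| = fV + V²/R  →  V² + fR·V − fR·V_g = 0
With fR = 4.51×10⁻⁵ × 1348×10³ m = 60.7 m/s:
V = [−fR + √((fR)² + 4 fR V_g)]/2 = [−60.7 + √(60.7² + 4×60.7×28.3)]/2 = 21 m/s
Subgeostrophic (V < V_g = 28.3 m/s), as expected around a low.
Converting: 21 m/s × 1.944 = 40.9 knots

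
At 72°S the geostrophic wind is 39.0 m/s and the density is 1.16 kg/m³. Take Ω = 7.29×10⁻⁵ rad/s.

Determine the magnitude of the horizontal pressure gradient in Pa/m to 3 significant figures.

Coriolis parameter at 72°S:
f = 2Ω sin φ = 2 × 7.29×10⁻⁵ × sin 72° = 1.39×10⁻⁴ s⁻¹
Geostrophic balance rearranged: |∂P/∂n| = f ρ V_g
|∂P/∂n| = 1.39×10⁻⁴ × 1.16 × 39.0 = 6.27×10⁻³ Pa/m

6.27×10⁻³ Pa/m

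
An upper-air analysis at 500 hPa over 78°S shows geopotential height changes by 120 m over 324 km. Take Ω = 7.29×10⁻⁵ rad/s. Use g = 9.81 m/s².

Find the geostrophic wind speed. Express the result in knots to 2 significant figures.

50 knots

Coriolis parameter at 78°S:
f = 2Ω sin φ = 2 × 7.29×10⁻⁵ × sin 78° = 1.43×10⁻⁴ s⁻¹
Height gradient: |∂Z/∂n| = 120 m / 324000 m = 3.70×10⁻⁴
On a pressure surface, geostrophic balance gives V_g = (g/f)|∂Z/∂n|:
V_g = 9.81 × 3.70×10⁻⁴ / 1.43×10⁻⁴ = 25.5 m/s
Converting: 25.5 m/s × 1.944 = 50 knots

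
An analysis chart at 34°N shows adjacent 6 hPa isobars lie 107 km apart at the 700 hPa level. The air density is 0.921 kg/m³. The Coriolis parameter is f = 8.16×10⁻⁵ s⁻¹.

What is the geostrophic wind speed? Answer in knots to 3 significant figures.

145 knots

Pressure gradient: |∂P/∂n| = 600 Pa / 107000 m = 5.61×10⁻³ Pa/m
Geostrophic balance (pressure-gradient force = Coriolis force):
V_g = (1/(fρ)) |∂P/∂n| = 5.61×10⁻³ / (8.16×10⁻⁵ × 0.921) = 74.6 m/s
Converting: 74.6 m/s × 1.944 = 145 knots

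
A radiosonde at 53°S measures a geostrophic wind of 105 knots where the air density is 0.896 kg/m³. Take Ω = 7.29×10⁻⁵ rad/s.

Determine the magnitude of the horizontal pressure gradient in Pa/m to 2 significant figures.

Coriolis parameter at 53°S:
f = 2Ω sin φ = 2 × 7.29×10⁻⁵ × sin 53° = 1.16×10⁻⁴ s⁻¹
Wind speed in SI: 105 knots = 54.0 m/s
Geostrophic balance rearranged: |∂P/∂n| = f ρ V_g
|∂P/∂n| = 1.16×10⁻⁴ × 0.896 × 54.0 = 5.64×10⁻³ Pa/m

5.6×10⁻³ Pa/m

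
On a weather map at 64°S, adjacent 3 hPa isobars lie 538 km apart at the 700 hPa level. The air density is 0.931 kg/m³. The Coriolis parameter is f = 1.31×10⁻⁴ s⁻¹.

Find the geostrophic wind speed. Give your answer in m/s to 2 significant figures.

Pressure gradient: |∂P/∂n| = 300 Pa / 538000 m = 5.58×10⁻⁴ Pa/m
Geostrophic balance (pressure-gradient force = Coriolis force):
V_g = (1/(fρ)) |∂P/∂n| = 5.58×10⁻⁴ / (1.31×10⁻⁴ × 0.931) = 4.57 m/s

4.6 m/s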